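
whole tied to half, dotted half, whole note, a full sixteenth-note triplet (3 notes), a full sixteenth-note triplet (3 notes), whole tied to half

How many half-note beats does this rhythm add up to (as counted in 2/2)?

10

One half-note beat = 4 eighth notes.
Convert each value to eighth notes: whole tied to half (whole + half) = 12; dotted half = 6; whole note = 8; a full sixteenth-note triplet (3 notes) (three triplet sixteenths span one eighth) = 1; a full sixteenth-note triplet (3 notes) (three triplet sixteenths span one eighth) = 1; whole tied to half (whole + half) = 12.
Altogether 12 + 6 + 8 + 1 + 1 + 12 = 40.
40 ÷ 4 = 10 beats.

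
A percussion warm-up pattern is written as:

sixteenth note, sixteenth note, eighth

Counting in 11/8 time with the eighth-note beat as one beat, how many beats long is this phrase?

2

One eighth-note beat = 2 sixteenth notes.
Working in sixteenth notes: sixteenth note = 1; sixteenth note = 1; eighth = 2.
Altogether 1 + 1 + 2 = 4.
4 ÷ 2 = 2 beats.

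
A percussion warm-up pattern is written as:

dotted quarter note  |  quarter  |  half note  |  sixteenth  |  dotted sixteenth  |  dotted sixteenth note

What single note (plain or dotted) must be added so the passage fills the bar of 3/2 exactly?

eighth note

The bar of 3/2 = 48 thirty-second notes.
Working in thirty-second notes: dotted quarter note = 12; quarter = 8; half note = 16; sixteenth = 2; dotted sixteenth = 3; dotted sixteenth note = 3.
Altogether 12 + 8 + 16 + 2 + 3 + 3 = 44.
Remaining: 48 − 44 = 4 thirty-second notes, which is a eighth note.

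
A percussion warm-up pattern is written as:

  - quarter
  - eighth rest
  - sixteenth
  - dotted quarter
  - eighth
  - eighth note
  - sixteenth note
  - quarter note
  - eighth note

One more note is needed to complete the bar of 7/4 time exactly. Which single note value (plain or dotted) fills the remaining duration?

quarter note

The bar of 7/4 = 28 sixteenth notes.
Each duration in sixteenth notes: quarter = 4; eighth rest = 2; sixteenth = 1; dotted quarter = 6; eighth = 2; eighth note = 2; sixteenth note = 1; quarter note = 4; eighth note = 2.
Sum: 4 + 2 + 1 + 6 + 2 + 2 + 1 + 4 + 2 = 24.
Remaining: 28 − 24 = 4 sixteenth notes, which is a quarter note.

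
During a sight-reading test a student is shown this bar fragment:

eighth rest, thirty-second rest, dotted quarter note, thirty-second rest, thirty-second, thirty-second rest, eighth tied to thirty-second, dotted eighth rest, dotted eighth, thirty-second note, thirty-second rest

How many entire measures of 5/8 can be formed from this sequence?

1

One bar of 5/8 = 20 thirty-second notes.
Convert each value to thirty-second notes: eighth rest = 4; thirty-second rest = 1; dotted quarter note = 12; thirty-second rest = 1; thirty-second = 1; thirty-second rest = 1; eighth tied to thirty-second (eighth + thirty-second) = 5; dotted eighth rest = 6; dotted eighth = 6; thirty-second note = 1; thirty-second rest = 1.
Total: 4 + 1 + 12 + 1 + 1 + 1 + 5 + 6 + 6 + 1 + 1 = 39.
39 ÷ 20 = 1 complete bar with 19 left over.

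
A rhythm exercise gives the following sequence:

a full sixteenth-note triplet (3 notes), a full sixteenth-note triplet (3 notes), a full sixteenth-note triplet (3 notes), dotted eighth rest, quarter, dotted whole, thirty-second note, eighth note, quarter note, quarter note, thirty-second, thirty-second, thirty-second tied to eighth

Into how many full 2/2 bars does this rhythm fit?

One bar of 2/2 = 32 thirty-second notes.
In thirty-second notes: a full sixteenth-note triplet (3 notes) (three triplet sixteenths span one eighth) = 4; a full sixteenth-note triplet (3 notes) (three triplet sixteenths span one eighth) = 4; a full sixteenth-note triplet (3 notes) (three triplet sixteenths span one eighth) = 4; dotted eighth rest = 6; quarter = 8; dotted whole = 48; thirty-second note = 1; eighth note = 4; quarter note = 8; quarter note = 8; thirty-second = 1; thirty-second = 1; thirty-second tied to eighth (thirty-second + eighth) = 5.
Altogether 4 + 4 + 4 + 6 + 8 + 48 + 1 + 4 + 8 + 8 + 1 + 1 + 5 = 102.
102 ÷ 32 = 3 complete bars with 6 left over.

3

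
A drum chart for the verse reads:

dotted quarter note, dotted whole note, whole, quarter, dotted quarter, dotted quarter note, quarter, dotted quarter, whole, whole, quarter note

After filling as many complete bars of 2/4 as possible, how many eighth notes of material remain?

2

One bar of 2/4 = 4 eighth notes.
In eighth notes: dotted quarter note = 3; dotted whole note = 12; whole = 8; quarter = 2; dotted quarter = 3; dotted quarter note = 3; quarter = 2; dotted quarter = 3; whole = 8; whole = 8; quarter note = 2.
Sum: 3 + 12 + 8 + 2 + 3 + 3 + 2 + 3 + 8 + 8 + 2 = 54.
54 ÷ 4 = 13 complete bars with 2 eighth notes remaining.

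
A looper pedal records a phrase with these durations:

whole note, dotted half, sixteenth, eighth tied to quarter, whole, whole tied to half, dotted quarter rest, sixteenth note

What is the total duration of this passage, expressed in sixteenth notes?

82

Express everything in sixteenth notes: whole note = 16; dotted half = 12; sixteenth = 1; eighth tied to quarter (eighth + quarter) = 6; whole = 16; whole tied to half (whole + half) = 24; dotted quarter rest = 6; sixteenth note = 1.
Total: 16 + 12 + 1 + 6 + 16 + 24 + 6 + 1 = 82 sixteenth notes.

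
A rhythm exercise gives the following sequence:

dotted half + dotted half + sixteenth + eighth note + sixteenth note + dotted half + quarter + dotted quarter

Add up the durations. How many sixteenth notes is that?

50

Each duration in sixteenth notes: dotted half = 12; dotted half = 12; sixteenth = 1; eighth note = 2; sixteenth note = 1; dotted half = 12; quarter = 4; dotted quarter = 6.
Sum: 12 + 12 + 1 + 2 + 1 + 12 + 4 + 6 = 50 sixteenth notes.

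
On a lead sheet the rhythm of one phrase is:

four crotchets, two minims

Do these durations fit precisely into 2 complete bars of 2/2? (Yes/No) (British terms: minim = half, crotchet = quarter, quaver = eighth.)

Yes

One bar of 2/2 = 4 quarter notes, so 2 bars = 8.
Express everything in quarter notes: crotchet = 1; crotchet = 1; crotchet = 1; crotchet = 1; minim = 2; minim = 2.
Sum: 1 + 1 + 1 + 1 + 2 + 2 = 8.
8 equals 8, so the answer is Yes.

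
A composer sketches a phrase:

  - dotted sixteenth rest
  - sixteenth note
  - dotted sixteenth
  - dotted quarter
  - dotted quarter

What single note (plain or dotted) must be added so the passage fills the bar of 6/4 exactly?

half note

The bar of 6/4 = 48 thirty-second notes.
In thirty-second notes: dotted sixteenth rest = 3; sixteenth note = 2; dotted sixteenth = 3; dotted quarter = 12; dotted quarter = 12.
Altogether 3 + 2 + 3 + 12 + 12 = 32.
Remaining: 48 − 32 = 16 thirty-second notes, which is a half note.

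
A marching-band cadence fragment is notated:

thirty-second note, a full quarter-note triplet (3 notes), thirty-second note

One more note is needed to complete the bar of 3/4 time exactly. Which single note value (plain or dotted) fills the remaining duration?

The bar of 3/4 = 24 thirty-second notes.
Working in thirty-second notes: thirty-second note = 1; a full quarter-note triplet (3 notes) (three triplet quarters span one half) = 16; thirty-second note = 1.
Altogether 1 + 16 + 1 = 18.
Remaining: 24 − 18 = 6 thirty-second notes, which is a dotted eighth note.

dotted eighth note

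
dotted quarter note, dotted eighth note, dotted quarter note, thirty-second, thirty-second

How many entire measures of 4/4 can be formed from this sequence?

One bar of 4/4 = 32 thirty-second notes.
Working in thirty-second notes: dotted quarter note = 12; dotted eighth note = 6; dotted quarter note = 12; thirty-second = 1; thirty-second = 1.
Sum: 12 + 6 + 12 + 1 + 1 = 32.
32 ÷ 32 = 1 complete bar with 0 left over.

1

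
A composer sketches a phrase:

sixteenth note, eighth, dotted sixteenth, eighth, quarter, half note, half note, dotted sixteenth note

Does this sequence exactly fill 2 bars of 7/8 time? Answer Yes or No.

One bar of 7/8 = 28 thirty-second notes, so 2 bars = 56.
In thirty-second notes: sixteenth note = 2; eighth = 4; dotted sixteenth = 3; eighth = 4; quarter = 8; half note = 16; half note = 16; dotted sixteenth note = 3.
Sum: 2 + 4 + 3 + 4 + 8 + 16 + 16 + 3 = 56.
56 equals 56, so the answer is Yes.

Yes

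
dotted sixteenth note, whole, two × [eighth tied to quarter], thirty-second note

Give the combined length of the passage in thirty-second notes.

60

Each duration in thirty-second notes: dotted sixteenth note = 3; whole = 32; eighth tied to quarter (eighth + quarter) = 12; eighth tied to quarter (eighth + quarter) = 12; thirty-second note = 1.
Sum: 3 + 32 + 12 + 12 + 1 = 60 thirty-second notes.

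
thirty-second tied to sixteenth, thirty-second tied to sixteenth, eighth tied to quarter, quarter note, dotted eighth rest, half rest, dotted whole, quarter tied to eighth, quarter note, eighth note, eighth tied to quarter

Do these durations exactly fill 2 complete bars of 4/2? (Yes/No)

No

One bar of 4/2 = 64 thirty-second notes, so 2 bars = 128.
In thirty-second notes: thirty-second tied to sixteenth (thirty-second + sixteenth) = 3; thirty-second tied to sixteenth (thirty-second + sixteenth) = 3; eighth tied to quarter (eighth + quarter) = 12; quarter note = 8; dotted eighth rest = 6; half rest = 16; dotted whole = 48; quarter tied to eighth (quarter + eighth) = 12; quarter note = 8; eighth note = 4; eighth tied to quarter (eighth + quarter) = 12.
Altogether 3 + 3 + 12 + 8 + 6 + 16 + 48 + 12 + 8 + 4 + 12 = 132.
132 exceeds 128, so the answer is No.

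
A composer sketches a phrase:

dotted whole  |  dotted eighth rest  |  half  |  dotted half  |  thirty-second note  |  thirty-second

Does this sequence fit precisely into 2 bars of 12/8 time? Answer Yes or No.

One bar of 12/8 = 48 thirty-second notes, so 2 bars = 96.
Working in thirty-second notes: dotted whole = 48; dotted eighth rest = 6; half = 16; dotted half = 24; thirty-second note = 1; thirty-second = 1.
Sum: 48 + 6 + 16 + 24 + 1 + 1 = 96.
96 equals 96, so the answer is Yes.

Yes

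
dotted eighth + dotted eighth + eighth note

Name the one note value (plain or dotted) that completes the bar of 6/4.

whole note

The bar of 6/4 = 24 sixteenth notes.
Working in sixteenth notes: dotted eighth = 3; dotted eighth = 3; eighth note = 2.
Adding: 3 + 3 + 2 = 8.
Remaining: 24 − 8 = 16 sixteenth notes, which is a whole note.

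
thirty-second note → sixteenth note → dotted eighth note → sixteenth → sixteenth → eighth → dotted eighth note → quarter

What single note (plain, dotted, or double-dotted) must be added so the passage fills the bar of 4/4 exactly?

thirty-second note

The bar of 4/4 = 32 thirty-second notes.
In thirty-second notes: thirty-second note = 1; sixteenth note = 2; dotted eighth note = 6; sixteenth = 2; sixteenth = 2; eighth = 4; dotted eighth note = 6; quarter = 8.
Total: 1 + 2 + 6 + 2 + 2 + 4 + 6 + 8 = 31.
Remaining: 32 − 31 = 1 thirty-second note, which is a thirty-second note.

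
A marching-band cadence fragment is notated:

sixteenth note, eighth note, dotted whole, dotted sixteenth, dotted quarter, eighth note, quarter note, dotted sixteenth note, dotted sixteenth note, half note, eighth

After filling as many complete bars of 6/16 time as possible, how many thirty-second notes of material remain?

One bar of 6/16 = 12 thirty-second notes.
Convert each value to thirty-second notes: sixteenth note = 2; eighth note = 4; dotted whole = 48; dotted sixteenth = 3; dotted quarter = 12; eighth note = 4; quarter note = 8; dotted sixteenth note = 3; dotted sixteenth note = 3; half note = 16; eighth = 4.
Total: 2 + 4 + 48 + 3 + 12 + 4 + 8 + 3 + 3 + 16 + 4 = 107.
107 ÷ 12 = 8 complete bars with 11 thirty-second notes remaining.

11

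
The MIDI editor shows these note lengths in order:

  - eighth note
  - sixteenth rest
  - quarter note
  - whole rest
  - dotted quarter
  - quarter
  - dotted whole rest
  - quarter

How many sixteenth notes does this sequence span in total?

61

Express everything in sixteenth notes: eighth note = 2; sixteenth rest = 1; quarter note = 4; whole rest = 16; dotted quarter = 6; quarter = 4; dotted whole rest = 24; quarter = 4.
Adding: 2 + 1 + 4 + 16 + 6 + 4 + 24 + 4 = 61 sixteenth notes.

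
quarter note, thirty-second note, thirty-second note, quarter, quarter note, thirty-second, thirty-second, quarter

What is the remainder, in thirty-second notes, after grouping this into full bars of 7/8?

8

One bar of 7/8 = 28 thirty-second notes.
In thirty-second notes: quarter note = 8; thirty-second note = 1; thirty-second note = 1; quarter = 8; quarter note = 8; thirty-second = 1; thirty-second = 1; quarter = 8.
Altogether 8 + 1 + 1 + 8 + 8 + 1 + 1 + 8 = 36.
36 ÷ 28 = 1 complete bar with 8 thirty-second notes remaining.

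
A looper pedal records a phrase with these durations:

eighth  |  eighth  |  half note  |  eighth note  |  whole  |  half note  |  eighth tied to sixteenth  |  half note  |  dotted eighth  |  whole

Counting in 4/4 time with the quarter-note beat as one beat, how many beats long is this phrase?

17

One quarter-note beat = 4 sixteenth notes.
Express everything in sixteenth notes: eighth = 2; eighth = 2; half note = 8; eighth note = 2; whole = 16; half note = 8; eighth tied to sixteenth (eighth + sixteenth) = 3; half note = 8; dotted eighth = 3; whole = 16.
Sum: 2 + 2 + 8 + 2 + 16 + 8 + 3 + 8 + 3 + 16 = 68.
68 ÷ 4 = 17 beats.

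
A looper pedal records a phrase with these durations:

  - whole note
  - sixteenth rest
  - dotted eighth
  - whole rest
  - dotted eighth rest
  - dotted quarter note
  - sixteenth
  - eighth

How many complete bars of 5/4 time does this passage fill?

One bar of 5/4 = 20 sixteenth notes.
Working in sixteenth notes: whole note = 16; sixteenth rest = 1; dotted eighth = 3; whole rest = 16; dotted eighth rest = 3; dotted quarter note = 6; sixteenth = 1; eighth = 2.
Altogether 16 + 1 + 3 + 16 + 3 + 6 + 1 + 2 = 48.
48 ÷ 20 = 2 complete bars with 8 left over.

2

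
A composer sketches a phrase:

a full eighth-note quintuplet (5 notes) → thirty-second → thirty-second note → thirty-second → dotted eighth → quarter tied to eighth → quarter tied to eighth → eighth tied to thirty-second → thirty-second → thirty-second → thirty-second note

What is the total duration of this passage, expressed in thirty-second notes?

57

Convert each value to thirty-second notes: a full eighth-note quintuplet (5 notes) (five quintuplet eighths span one half) = 16; thirty-second = 1; thirty-second note = 1; thirty-second = 1; dotted eighth = 6; quarter tied to eighth (quarter + eighth) = 12; quarter tied to eighth (quarter + eighth) = 12; eighth tied to thirty-second (eighth + thirty-second) = 5; thirty-second = 1; thirty-second = 1; thirty-second note = 1.
Adding: 16 + 1 + 1 + 1 + 6 + 12 + 12 + 5 + 1 + 1 + 1 = 57 thirty-second notes.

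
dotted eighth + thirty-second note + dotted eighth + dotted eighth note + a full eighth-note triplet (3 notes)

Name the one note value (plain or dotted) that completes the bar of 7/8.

thirty-second note

The bar of 7/8 = 28 thirty-second notes.
In thirty-second notes: dotted eighth = 6; thirty-second note = 1; dotted eighth = 6; dotted eighth note = 6; a full eighth-note triplet (3 notes) (three triplet eighths span one quarter) = 8.
Sum: 6 + 1 + 6 + 6 + 8 = 27.
Remaining: 28 − 27 = 1 thirty-second note, which is a thirty-second note.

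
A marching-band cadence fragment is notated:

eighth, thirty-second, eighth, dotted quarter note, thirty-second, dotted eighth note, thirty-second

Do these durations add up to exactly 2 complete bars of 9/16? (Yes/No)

No

One bar of 9/16 = 18 thirty-second notes, so 2 bars = 36.
Convert each value to thirty-second notes: eighth = 4; thirty-second = 1; eighth = 4; dotted quarter note = 12; thirty-second = 1; dotted eighth note = 6; thirty-second = 1.
Sum: 4 + 1 + 4 + 12 + 1 + 6 + 1 = 29.
29 falls short of 36, so the answer is No.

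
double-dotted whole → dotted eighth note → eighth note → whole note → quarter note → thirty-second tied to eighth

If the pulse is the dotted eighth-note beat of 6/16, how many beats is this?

18.5

One dotted eighth-note beat = 6 thirty-second notes.
Express everything in thirty-second notes: double-dotted whole = 56; dotted eighth note = 6; eighth note = 4; whole note = 32; quarter note = 8; thirty-second tied to eighth (thirty-second + eighth) = 5.
Total: 56 + 6 + 4 + 32 + 8 + 5 = 111.
111 ÷ 6 = 18.5 beats.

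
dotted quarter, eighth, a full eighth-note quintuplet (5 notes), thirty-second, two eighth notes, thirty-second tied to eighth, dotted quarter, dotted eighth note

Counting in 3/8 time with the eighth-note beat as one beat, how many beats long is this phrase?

16

One eighth-note beat = 4 thirty-second notes.
Working in thirty-second notes: dotted quarter = 12; eighth = 4; a full eighth-note quintuplet (5 notes) (five quintuplet eighths span one half) = 16; thirty-second = 1; eighth note = 4; eighth note = 4; thirty-second tied to eighth (thirty-second + eighth) = 5; dotted quarter = 12; dotted eighth note = 6.
Adding: 12 + 4 + 16 + 1 + 4 + 4 + 5 + 12 + 6 = 64.
64 ÷ 4 = 16 beats.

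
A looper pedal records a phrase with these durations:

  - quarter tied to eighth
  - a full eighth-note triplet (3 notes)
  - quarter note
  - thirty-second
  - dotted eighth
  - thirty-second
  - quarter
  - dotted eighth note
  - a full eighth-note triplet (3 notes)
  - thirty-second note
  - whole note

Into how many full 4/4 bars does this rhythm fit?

One bar of 4/4 = 32 thirty-second notes.
In thirty-second notes: quarter tied to eighth (quarter + eighth) = 12; a full eighth-note triplet (3 notes) (three triplet eighths span one quarter) = 8; quarter note = 8; thirty-second = 1; dotted eighth = 6; thirty-second = 1; quarter = 8; dotted eighth note = 6; a full eighth-note triplet (3 notes) (three triplet eighths span one quarter) = 8; thirty-second note = 1; whole note = 32.
Altogether 12 + 8 + 8 + 1 + 6 + 1 + 8 + 6 + 8 + 1 + 32 = 91.
91 ÷ 32 = 2 complete bars with 27 left over.

2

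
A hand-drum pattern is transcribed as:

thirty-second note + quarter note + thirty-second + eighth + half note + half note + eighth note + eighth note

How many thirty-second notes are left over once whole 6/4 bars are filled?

6

One bar of 6/4 = 48 thirty-second notes.
Working in thirty-second notes: thirty-second note = 1; quarter note = 8; thirty-second = 1; eighth = 4; half note = 16; half note = 16; eighth note = 4; eighth note = 4.
Adding: 1 + 8 + 1 + 4 + 16 + 16 + 4 + 4 = 54.
54 ÷ 48 = 1 complete bar with 6 thirty-second notes remaining.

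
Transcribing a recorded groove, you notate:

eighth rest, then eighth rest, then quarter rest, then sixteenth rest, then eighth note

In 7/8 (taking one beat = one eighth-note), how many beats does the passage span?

One eighth-note beat = 2 sixteenth notes.
Express everything in sixteenth notes: eighth rest = 2; eighth rest = 2; quarter rest = 4; sixteenth rest = 1; eighth note = 2.
Sum: 2 + 2 + 4 + 1 + 2 = 11.
11 ÷ 2 = 5.5 beats.

5.5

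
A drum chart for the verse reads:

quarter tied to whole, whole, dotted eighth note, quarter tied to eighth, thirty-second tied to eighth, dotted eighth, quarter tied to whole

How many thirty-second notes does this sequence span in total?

141

Each duration in thirty-second notes: quarter tied to whole (quarter + whole) = 40; whole = 32; dotted eighth note = 6; quarter tied to eighth (quarter + eighth) = 12; thirty-second tied to eighth (thirty-second + eighth) = 5; dotted eighth = 6; quarter tied to whole (quarter + whole) = 40.
Total: 40 + 32 + 6 + 12 + 5 + 6 + 40 = 141 thirty-second notes.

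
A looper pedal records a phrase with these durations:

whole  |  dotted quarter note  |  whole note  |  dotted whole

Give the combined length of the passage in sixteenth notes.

Working in sixteenth notes: whole = 16; dotted quarter note = 6; whole note = 16; dotted whole = 24.
Altogether 16 + 6 + 16 + 24 = 62 sixteenth notes.

62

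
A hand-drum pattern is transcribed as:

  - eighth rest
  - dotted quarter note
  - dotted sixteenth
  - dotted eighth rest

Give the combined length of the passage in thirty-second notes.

25

Each duration in thirty-second notes: eighth rest = 4; dotted quarter note = 12; dotted sixteenth = 3; dotted eighth rest = 6.
Sum: 4 + 12 + 3 + 6 = 25 thirty-second notes.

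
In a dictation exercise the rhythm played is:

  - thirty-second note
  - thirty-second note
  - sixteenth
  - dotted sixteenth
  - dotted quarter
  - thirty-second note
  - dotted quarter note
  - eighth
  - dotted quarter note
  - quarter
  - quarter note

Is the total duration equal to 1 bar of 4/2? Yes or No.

One bar of 4/2 = 64 thirty-second notes.
Working in thirty-second notes: thirty-second note = 1; thirty-second note = 1; sixteenth = 2; dotted sixteenth = 3; dotted quarter = 12; thirty-second note = 1; dotted quarter note = 12; eighth = 4; dotted quarter note = 12; quarter = 8; quarter note = 8.
Sum: 1 + 1 + 2 + 3 + 12 + 1 + 12 + 4 + 12 + 8 + 8 = 64.
64 equals 64, so the answer is Yes.

Yes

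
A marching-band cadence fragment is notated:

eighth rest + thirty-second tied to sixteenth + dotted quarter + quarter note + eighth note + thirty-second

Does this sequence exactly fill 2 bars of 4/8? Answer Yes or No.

One bar of 4/8 = 16 thirty-second notes, so 2 bars = 32.
Express everything in thirty-second notes: eighth rest = 4; thirty-second tied to sixteenth (thirty-second + sixteenth) = 3; dotted quarter = 12; quarter note = 8; eighth note = 4; thirty-second = 1.
Altogether 4 + 3 + 12 + 8 + 4 + 1 = 32.
32 equals 32, so the answer is Yes.

Yes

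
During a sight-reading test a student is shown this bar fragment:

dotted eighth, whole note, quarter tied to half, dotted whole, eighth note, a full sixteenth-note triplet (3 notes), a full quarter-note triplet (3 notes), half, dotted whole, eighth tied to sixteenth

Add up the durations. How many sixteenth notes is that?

In sixteenth notes: dotted eighth = 3; whole note = 16; quarter tied to half (quarter + half) = 12; dotted whole = 24; eighth note = 2; a full sixteenth-note triplet (3 notes) (three triplet sixteenths span one eighth) = 2; a full quarter-note triplet (3 notes) (three triplet quarters span one half) = 8; half = 8; dotted whole = 24; eighth tied to sixteenth (eighth + sixteenth) = 3.
Sum: 3 + 16 + 12 + 24 + 2 + 2 + 8 + 8 + 24 + 3 = 102 sixteenth notes.

102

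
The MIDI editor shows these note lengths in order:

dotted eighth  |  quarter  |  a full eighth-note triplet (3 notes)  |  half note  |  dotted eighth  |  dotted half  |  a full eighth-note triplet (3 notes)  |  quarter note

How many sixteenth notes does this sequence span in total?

In sixteenth notes: dotted eighth = 3; quarter = 4; a full eighth-note triplet (3 notes) (three triplet eighths span one quarter) = 4; half note = 8; dotted eighth = 3; dotted half = 12; a full eighth-note triplet (3 notes) (three triplet eighths span one quarter) = 4; quarter note = 4.
Total: 3 + 4 + 4 + 8 + 3 + 12 + 4 + 4 = 42 sixteenth notes.

42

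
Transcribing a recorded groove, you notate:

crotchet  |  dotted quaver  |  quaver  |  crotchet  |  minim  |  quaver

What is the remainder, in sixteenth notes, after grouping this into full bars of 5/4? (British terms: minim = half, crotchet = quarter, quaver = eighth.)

One bar of 5/4 = 20 sixteenth notes.
Convert each value to sixteenth notes: crotchet = 4; dotted quaver = 3; quaver = 2; crotchet = 4; minim = 8; quaver = 2.
Sum: 4 + 3 + 2 + 4 + 8 + 2 = 23.
23 ÷ 20 = 1 complete bar with 3 sixteenth notes remaining.

3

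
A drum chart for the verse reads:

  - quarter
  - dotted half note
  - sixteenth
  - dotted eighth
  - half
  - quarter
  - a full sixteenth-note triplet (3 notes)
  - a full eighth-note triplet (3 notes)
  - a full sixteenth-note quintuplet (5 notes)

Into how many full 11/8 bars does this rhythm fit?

One bar of 11/8 = 22 sixteenth notes.
Working in sixteenth notes: quarter = 4; dotted half note = 12; sixteenth = 1; dotted eighth = 3; half = 8; quarter = 4; a full sixteenth-note triplet (3 notes) (three triplet sixteenths span one eighth) = 2; a full eighth-note triplet (3 notes) (three triplet eighths span one quarter) = 4; a full sixteenth-note quintuplet (5 notes) (five quintuplet sixteenths span one quarter) = 4.
Adding: 4 + 12 + 1 + 3 + 8 + 4 + 2 + 4 + 4 = 42.
42 ÷ 22 = 1 complete bar with 20 left over.

1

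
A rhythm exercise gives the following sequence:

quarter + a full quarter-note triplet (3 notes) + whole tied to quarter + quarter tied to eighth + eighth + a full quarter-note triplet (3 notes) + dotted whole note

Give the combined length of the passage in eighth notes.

36

Each duration in eighth notes: quarter = 2; a full quarter-note triplet (3 notes) (three triplet quarters span one half) = 4; whole tied to quarter (whole + quarter) = 10; quarter tied to eighth (quarter + eighth) = 3; eighth = 1; a full quarter-note triplet (3 notes) (three triplet quarters span one half) = 4; dotted whole note = 12.
Adding: 2 + 4 + 10 + 3 + 1 + 4 + 12 = 36 eighth notes.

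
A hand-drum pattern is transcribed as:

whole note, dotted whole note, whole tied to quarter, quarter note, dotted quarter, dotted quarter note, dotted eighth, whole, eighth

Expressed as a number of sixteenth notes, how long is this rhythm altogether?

Express everything in sixteenth notes: whole note = 16; dotted whole note = 24; whole tied to quarter (whole + quarter) = 20; quarter note = 4; dotted quarter = 6; dotted quarter note = 6; dotted eighth = 3; whole = 16; eighth = 2.
Adding: 16 + 24 + 20 + 4 + 6 + 6 + 3 + 16 + 2 = 97 sixteenth notes.

97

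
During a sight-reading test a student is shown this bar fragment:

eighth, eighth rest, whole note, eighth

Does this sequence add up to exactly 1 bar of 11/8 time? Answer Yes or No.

Yes

One bar of 11/8 = 11 eighth notes.
Convert each value to eighth notes: eighth = 1; eighth rest = 1; whole note = 8; eighth = 1.
Adding: 1 + 1 + 8 + 1 = 11.
11 equals 11, so the answer is Yes.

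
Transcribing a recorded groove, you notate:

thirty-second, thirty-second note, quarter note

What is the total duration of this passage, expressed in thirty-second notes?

10

Express everything in thirty-second notes: thirty-second = 1; thirty-second note = 1; quarter note = 8.
Adding: 1 + 1 + 8 = 10 thirty-second notes.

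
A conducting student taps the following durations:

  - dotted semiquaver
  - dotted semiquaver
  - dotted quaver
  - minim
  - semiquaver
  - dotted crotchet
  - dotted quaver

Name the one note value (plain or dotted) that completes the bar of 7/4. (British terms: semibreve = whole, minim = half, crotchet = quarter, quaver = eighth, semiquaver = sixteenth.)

The bar of 7/4 = 56 thirty-second notes.
Each duration in thirty-second notes: dotted semiquaver = 3; dotted semiquaver = 3; dotted quaver = 6; minim = 16; semiquaver = 2; dotted crotchet = 12; dotted quaver = 6.
Altogether 3 + 3 + 6 + 16 + 2 + 12 + 6 = 48.
Remaining: 56 − 48 = 8 thirty-second notes, which is a quarter note.

quarter note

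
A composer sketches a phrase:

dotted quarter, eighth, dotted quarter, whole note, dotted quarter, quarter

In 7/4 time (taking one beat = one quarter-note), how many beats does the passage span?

One quarter-note beat = 2 eighth notes.
Express everything in eighth notes: dotted quarter = 3; eighth = 1; dotted quarter = 3; whole note = 8; dotted quarter = 3; quarter = 2.
Sum: 3 + 1 + 3 + 8 + 3 + 2 = 20.
20 ÷ 2 = 10 beats.

10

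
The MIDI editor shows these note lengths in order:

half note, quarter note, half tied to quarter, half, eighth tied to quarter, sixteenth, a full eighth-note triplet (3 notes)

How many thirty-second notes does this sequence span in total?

Working in thirty-second notes: half note = 16; quarter note = 8; half tied to quarter (half + quarter) = 24; half = 16; eighth tied to quarter (eighth + quarter) = 12; sixteenth = 2; a full eighth-note triplet (3 notes) (three triplet eighths span one quarter) = 8.
Total: 16 + 8 + 24 + 16 + 12 + 2 + 8 = 86 thirty-second notes.

86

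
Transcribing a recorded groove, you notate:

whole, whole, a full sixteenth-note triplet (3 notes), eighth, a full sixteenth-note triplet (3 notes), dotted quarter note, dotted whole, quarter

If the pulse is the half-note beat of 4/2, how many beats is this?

9

One half-note beat = 4 eighth notes.
Working in eighth notes: whole = 8; whole = 8; a full sixteenth-note triplet (3 notes) (three triplet sixteenths span one eighth) = 1; eighth = 1; a full sixteenth-note triplet (3 notes) (three triplet sixteenths span one eighth) = 1; dotted quarter note = 3; dotted whole = 12; quarter = 2.
Sum: 8 + 8 + 1 + 1 + 1 + 3 + 12 + 2 = 36.
36 ÷ 4 = 9 beats.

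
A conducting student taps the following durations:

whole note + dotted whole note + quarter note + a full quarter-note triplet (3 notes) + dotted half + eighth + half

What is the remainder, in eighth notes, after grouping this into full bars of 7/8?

One bar of 7/8 = 7 eighth notes.
Each duration in eighth notes: whole note = 8; dotted whole note = 12; quarter note = 2; a full quarter-note triplet (3 notes) (three triplet quarters span one half) = 4; dotted half = 6; eighth = 1; half = 4.
Altogether 8 + 12 + 2 + 4 + 6 + 1 + 4 = 37.
37 ÷ 7 = 5 complete bars with 2 eighth notes remaining.

2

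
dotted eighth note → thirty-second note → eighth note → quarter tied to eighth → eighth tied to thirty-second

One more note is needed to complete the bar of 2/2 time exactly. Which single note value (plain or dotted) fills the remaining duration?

The bar of 2/2 = 32 thirty-second notes.
Convert each value to thirty-second notes: dotted eighth note = 6; thirty-second note = 1; eighth note = 4; quarter tied to eighth (quarter + eighth) = 12; eighth tied to thirty-second (eighth + thirty-second) = 5.
Total: 6 + 1 + 4 + 12 + 5 = 28.
Remaining: 32 − 28 = 4 thirty-second notes, which is a eighth note.

eighth note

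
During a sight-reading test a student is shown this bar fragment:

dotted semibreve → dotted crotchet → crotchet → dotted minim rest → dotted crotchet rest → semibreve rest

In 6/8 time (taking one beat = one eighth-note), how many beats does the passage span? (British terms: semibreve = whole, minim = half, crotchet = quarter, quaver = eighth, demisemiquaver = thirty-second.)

One eighth-note beat = 2 sixteenth notes.
Express everything in sixteenth notes: dotted semibreve = 24; dotted crotchet = 6; crotchet = 4; dotted minim rest = 12; dotted crotchet rest = 6; semibreve rest = 16.
Altogether 24 + 6 + 4 + 12 + 6 + 16 = 68.
68 ÷ 2 = 34 beats.

34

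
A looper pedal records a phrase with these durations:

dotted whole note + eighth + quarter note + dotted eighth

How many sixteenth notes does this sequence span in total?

Each duration in sixteenth notes: dotted whole note = 24; eighth = 2; quarter note = 4; dotted eighth = 3.
Sum: 24 + 2 + 4 + 3 = 33 sixteenth notes.

33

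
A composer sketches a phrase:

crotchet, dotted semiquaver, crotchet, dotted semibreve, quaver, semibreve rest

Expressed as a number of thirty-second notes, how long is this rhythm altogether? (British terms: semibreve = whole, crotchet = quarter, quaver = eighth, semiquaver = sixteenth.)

103

Convert each value to thirty-second notes: crotchet = 8; dotted semiquaver = 3; crotchet = 8; dotted semibreve = 48; quaver = 4; semibreve rest = 32.
Sum: 8 + 3 + 8 + 48 + 4 + 32 = 103 thirty-second notes.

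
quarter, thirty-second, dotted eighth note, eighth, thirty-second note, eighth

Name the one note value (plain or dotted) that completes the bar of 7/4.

whole note

The bar of 7/4 = 56 thirty-second notes.
Working in thirty-second notes: quarter = 8; thirty-second = 1; dotted eighth note = 6; eighth = 4; thirty-second note = 1; eighth = 4.
Altogether 8 + 1 + 6 + 4 + 1 + 4 = 24.
Remaining: 56 − 24 = 32 thirty-second notes, which is a whole note.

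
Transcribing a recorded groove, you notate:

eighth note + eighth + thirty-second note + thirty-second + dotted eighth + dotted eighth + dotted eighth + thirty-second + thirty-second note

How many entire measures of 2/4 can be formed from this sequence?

One bar of 2/4 = 16 thirty-second notes.
Convert each value to thirty-second notes: eighth note = 4; eighth = 4; thirty-second note = 1; thirty-second = 1; dotted eighth = 6; dotted eighth = 6; dotted eighth = 6; thirty-second = 1; thirty-second note = 1.
Sum: 4 + 4 + 1 + 1 + 6 + 6 + 6 + 1 + 1 = 30.
30 ÷ 16 = 1 complete bar with 14 left over.

1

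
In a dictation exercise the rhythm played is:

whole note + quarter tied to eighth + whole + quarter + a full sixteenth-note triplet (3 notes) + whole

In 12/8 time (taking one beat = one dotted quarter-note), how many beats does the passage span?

One dotted quarter-note beat = 3 eighth notes.
Express everything in eighth notes: whole note = 8; quarter tied to eighth (quarter + eighth) = 3; whole = 8; quarter = 2; a full sixteenth-note triplet (3 notes) (three triplet sixteenths span one eighth) = 1; whole = 8.
Sum: 8 + 3 + 8 + 2 + 1 + 8 = 30.
30 ÷ 3 = 10 beats.

10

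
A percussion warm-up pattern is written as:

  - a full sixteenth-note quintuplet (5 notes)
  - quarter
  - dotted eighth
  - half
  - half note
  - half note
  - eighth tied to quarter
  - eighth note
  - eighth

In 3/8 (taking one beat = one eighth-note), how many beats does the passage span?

One eighth-note beat = 2 sixteenth notes.
Convert each value to sixteenth notes: a full sixteenth-note quintuplet (5 notes) (five quintuplet sixteenths span one quarter) = 4; quarter = 4; dotted eighth = 3; half = 8; half note = 8; half note = 8; eighth tied to quarter (eighth + quarter) = 6; eighth note = 2; eighth = 2.
Adding: 4 + 4 + 3 + 8 + 8 + 8 + 6 + 2 + 2 = 45.
45 ÷ 2 = 22.5 beats.

22.5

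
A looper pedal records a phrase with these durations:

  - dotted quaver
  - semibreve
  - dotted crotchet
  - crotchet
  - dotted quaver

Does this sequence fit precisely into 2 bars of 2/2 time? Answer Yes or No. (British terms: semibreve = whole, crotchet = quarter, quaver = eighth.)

Yes

One bar of 2/2 = 16 sixteenth notes, so 2 bars = 32.
Express everything in sixteenth notes: dotted quaver = 3; semibreve = 16; dotted crotchet = 6; crotchet = 4; dotted quaver = 3.
Total: 3 + 16 + 6 + 4 + 3 = 32.
32 equals 32, so the answer is Yes.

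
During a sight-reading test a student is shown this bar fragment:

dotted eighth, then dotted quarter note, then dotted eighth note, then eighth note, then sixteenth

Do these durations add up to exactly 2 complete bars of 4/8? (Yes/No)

One bar of 4/8 = 8 sixteenth notes, so 2 bars = 16.
Express everything in sixteenth notes: dotted eighth = 3; dotted quarter note = 6; dotted eighth note = 3; eighth note = 2; sixteenth = 1.
Total: 3 + 6 + 3 + 2 + 1 = 15.
15 falls short of 16, so the answer is No.

No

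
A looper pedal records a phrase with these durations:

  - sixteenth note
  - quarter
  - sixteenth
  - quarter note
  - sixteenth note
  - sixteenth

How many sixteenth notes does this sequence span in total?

Express everything in sixteenth notes: sixteenth note = 1; quarter = 4; sixteenth = 1; quarter note = 4; sixteenth note = 1; sixteenth = 1.
Adding: 1 + 4 + 1 + 4 + 1 + 1 = 12 sixteenth notes.

12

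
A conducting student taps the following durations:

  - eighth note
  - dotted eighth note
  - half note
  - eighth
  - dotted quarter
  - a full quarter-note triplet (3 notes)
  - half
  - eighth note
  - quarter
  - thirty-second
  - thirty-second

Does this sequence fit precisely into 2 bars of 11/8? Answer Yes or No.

One bar of 11/8 = 44 thirty-second notes, so 2 bars = 88.
Each duration in thirty-second notes: eighth note = 4; dotted eighth note = 6; half note = 16; eighth = 4; dotted quarter = 12; a full quarter-note triplet (3 notes) (three triplet quarters span one half) = 16; half = 16; eighth note = 4; quarter = 8; thirty-second = 1; thirty-second = 1.
Adding: 4 + 6 + 16 + 4 + 12 + 16 + 16 + 4 + 8 + 1 + 1 = 88.
88 equals 88, so the answer is Yes.

Yes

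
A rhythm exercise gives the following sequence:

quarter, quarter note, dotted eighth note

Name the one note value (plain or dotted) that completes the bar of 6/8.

The bar of 6/8 = 12 sixteenth notes.
In sixteenth notes: quarter = 4; quarter note = 4; dotted eighth note = 3.
Sum: 4 + 4 + 3 = 11.
Remaining: 12 − 11 = 1 sixteenth note, which is a sixteenth note.

sixteenth note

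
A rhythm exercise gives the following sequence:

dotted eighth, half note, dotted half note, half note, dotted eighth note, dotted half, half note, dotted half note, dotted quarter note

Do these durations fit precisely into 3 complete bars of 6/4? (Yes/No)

One bar of 6/4 = 24 sixteenth notes, so 3 bars = 72.
Working in sixteenth notes: dotted eighth = 3; half note = 8; dotted half note = 12; half note = 8; dotted eighth note = 3; dotted half = 12; half note = 8; dotted half note = 12; dotted quarter note = 6.
Altogether 3 + 8 + 12 + 8 + 3 + 12 + 8 + 12 + 6 = 72.
72 equals 72, so the answer is Yes.

Yes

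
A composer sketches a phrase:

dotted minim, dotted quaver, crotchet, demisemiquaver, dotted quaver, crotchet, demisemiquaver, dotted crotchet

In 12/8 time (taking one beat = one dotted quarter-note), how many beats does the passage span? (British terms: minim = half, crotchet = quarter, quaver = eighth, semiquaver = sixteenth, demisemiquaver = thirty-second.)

5.5

One dotted quarter-note beat = 12 thirty-second notes.
Each duration in thirty-second notes: dotted minim = 24; dotted quaver = 6; crotchet = 8; demisemiquaver = 1; dotted quaver = 6; crotchet = 8; demisemiquaver = 1; dotted crotchet = 12.
Total: 24 + 6 + 8 + 1 + 6 + 8 + 1 + 12 = 66.
66 ÷ 12 = 5.5 beats.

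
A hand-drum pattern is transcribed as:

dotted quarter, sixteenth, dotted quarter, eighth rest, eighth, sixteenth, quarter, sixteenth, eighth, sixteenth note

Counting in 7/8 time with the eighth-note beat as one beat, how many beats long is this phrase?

One eighth-note beat = 2 sixteenth notes.
Convert each value to sixteenth notes: dotted quarter = 6; sixteenth = 1; dotted quarter = 6; eighth rest = 2; eighth = 2; sixteenth = 1; quarter = 4; sixteenth = 1; eighth = 2; sixteenth note = 1.
Total: 6 + 1 + 6 + 2 + 2 + 1 + 4 + 1 + 2 + 1 = 26.
26 ÷ 2 = 13 beats.

13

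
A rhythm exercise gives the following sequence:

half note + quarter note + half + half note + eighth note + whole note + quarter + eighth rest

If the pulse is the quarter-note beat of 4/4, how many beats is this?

13

One quarter-note beat = 2 eighth notes.
Working in eighth notes: half note = 4; quarter note = 2; half = 4; half note = 4; eighth note = 1; whole note = 8; quarter = 2; eighth rest = 1.
Altogether 4 + 2 + 4 + 4 + 1 + 8 + 2 + 1 = 26.
26 ÷ 2 = 13 beats.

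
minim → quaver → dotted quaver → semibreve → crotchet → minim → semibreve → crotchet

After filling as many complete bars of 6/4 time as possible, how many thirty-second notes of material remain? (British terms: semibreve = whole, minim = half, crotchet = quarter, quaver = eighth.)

26

One bar of 6/4 = 24 sixteenth notes.
Convert each value to sixteenth notes: minim = 8; quaver = 2; dotted quaver = 3; semibreve = 16; crotchet = 4; minim = 8; semibreve = 16; crotchet = 4.
Total: 8 + 2 + 3 + 16 + 4 + 8 + 16 + 4 = 61.
61 ÷ 24 = 2 complete bars with 13 sixteenth notes remaining = 26 thirty-second notes.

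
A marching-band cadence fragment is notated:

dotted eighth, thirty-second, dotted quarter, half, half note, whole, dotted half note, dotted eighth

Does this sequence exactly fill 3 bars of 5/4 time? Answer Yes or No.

No

One bar of 5/4 = 40 thirty-second notes, so 3 bars = 120.
Working in thirty-second notes: dotted eighth = 6; thirty-second = 1; dotted quarter = 12; half = 16; half note = 16; whole = 32; dotted half note = 24; dotted eighth = 6.
Altogether 6 + 1 + 12 + 16 + 16 + 32 + 24 + 6 = 113.
113 falls short of 120, so the answer is No.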